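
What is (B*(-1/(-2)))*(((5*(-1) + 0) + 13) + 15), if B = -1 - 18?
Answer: -437/2 ≈ -218.50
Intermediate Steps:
B = -19
(B*(-1/(-2)))*(((5*(-1) + 0) + 13) + 15) = (-(-19)/(-2))*(((5*(-1) + 0) + 13) + 15) = (-(-19)*(-1)/2)*(((-5 + 0) + 13) + 15) = (-19*1/2)*((-5 + 13) + 15) = -19*(8 + 15)/2 = -19/2*23 = -437/2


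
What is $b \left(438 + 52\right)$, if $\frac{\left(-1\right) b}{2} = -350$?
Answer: $343000$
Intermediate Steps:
$b = 700$ ($b = \left(-2\right) \left(-350\right) = 700$)
$b \left(438 + 52\right) = 700 \left(438 + 52\right) = 700 \cdot 490 = 343000$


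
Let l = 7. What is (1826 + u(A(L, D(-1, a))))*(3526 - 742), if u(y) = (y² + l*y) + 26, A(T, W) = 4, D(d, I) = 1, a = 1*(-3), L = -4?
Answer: 5278464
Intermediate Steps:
a = -3
u(y) = 26 + y² + 7*y (u(y) = (y² + 7*y) + 26 = 26 + y² + 7*y)
(1826 + u(A(L, D(-1, a))))*(3526 - 742) = (1826 + (26 + 4² + 7*4))*(3526 - 742) = (1826 + (26 + 16 + 28))*2784 = (1826 + 70)*2784 = 1896*2784 = 5278464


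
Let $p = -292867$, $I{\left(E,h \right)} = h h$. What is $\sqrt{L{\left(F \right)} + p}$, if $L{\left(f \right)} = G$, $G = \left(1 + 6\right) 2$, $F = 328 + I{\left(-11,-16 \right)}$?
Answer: $i \sqrt{292853} \approx 541.16 i$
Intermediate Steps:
$I{\left(E,h \right)} = h^{2}$
$F = 584$ ($F = 328 + \left(-16\right)^{2} = 328 + 256 = 584$)
$G = 14$ ($G = 7 \cdot 2 = 14$)
$L{\left(f \right)} = 14$
$\sqrt{L{\left(F \right)} + p} = \sqrt{14 - 292867} = \sqrt{-292853} = i \sqrt{292853}$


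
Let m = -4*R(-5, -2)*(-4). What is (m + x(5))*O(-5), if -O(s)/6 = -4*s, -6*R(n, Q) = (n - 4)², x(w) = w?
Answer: 25320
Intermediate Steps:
R(n, Q) = -(-4 + n)²/6 (R(n, Q) = -(n - 4)²/6 = -(-4 + n)²/6)
m = -216 (m = -(-2)*(-4 - 5)²/3*(-4) = -(-2)*(-9)²/3*(-4) = -(-2)*81/3*(-4) = -4*(-27/2)*(-4) = 54*(-4) = -216)
O(s) = 24*s (O(s) = -(-24)*s = 24*s)
(m + x(5))*O(-5) = (-216 + 5)*(24*(-5)) = -211*(-120) = 25320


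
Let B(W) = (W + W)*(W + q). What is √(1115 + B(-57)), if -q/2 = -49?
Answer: I*√3559 ≈ 59.657*I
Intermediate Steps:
q = 98 (q = -2*(-49) = 98)
B(W) = 2*W*(98 + W) (B(W) = (W + W)*(W + 98) = (2*W)*(98 + W) = 2*W*(98 + W))
√(1115 + B(-57)) = √(1115 + 2*(-57)*(98 - 57)) = √(1115 + 2*(-57)*41) = √(1115 - 4674) = √(-3559) = I*√3559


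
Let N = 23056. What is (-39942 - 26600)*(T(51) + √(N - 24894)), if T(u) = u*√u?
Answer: -3393642*√51 - 66542*I*√1838 ≈ -2.4235e+7 - 2.8528e+6*I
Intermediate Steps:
T(u) = u^(3/2)
(-39942 - 26600)*(T(51) + √(N - 24894)) = (-39942 - 26600)*(51^(3/2) + √(23056 - 24894)) = -66542*(51*√51 + √(-1838)) = -66542*(51*√51 + I*√1838) = -3393642*√51 - 66542*I*√1838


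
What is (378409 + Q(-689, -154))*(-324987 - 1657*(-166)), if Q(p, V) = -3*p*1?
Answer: -18995264300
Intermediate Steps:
Q(p, V) = -3*p
(378409 + Q(-689, -154))*(-324987 - 1657*(-166)) = (378409 - 3*(-689))*(-324987 - 1657*(-166)) = (378409 + 2067)*(-324987 + 275062) = 380476*(-49925) = -18995264300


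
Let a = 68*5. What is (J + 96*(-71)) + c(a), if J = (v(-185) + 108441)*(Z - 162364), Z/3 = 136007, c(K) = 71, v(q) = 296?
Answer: 26711998464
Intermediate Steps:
a = 340
Z = 408021 (Z = 3*136007 = 408021)
J = 26712005209 (J = (296 + 108441)*(408021 - 162364) = 108737*245657 = 26712005209)
(J + 96*(-71)) + c(a) = (26712005209 + 96*(-71)) + 71 = (26712005209 - 6816) + 71 = 26711998393 + 71 = 26711998464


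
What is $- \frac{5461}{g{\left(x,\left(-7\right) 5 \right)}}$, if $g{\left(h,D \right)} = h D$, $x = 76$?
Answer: $\frac{5461}{2660} \approx 2.053$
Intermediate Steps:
$g{\left(h,D \right)} = D h$
$- \frac{5461}{g{\left(x,\left(-7\right) 5 \right)}} = - \frac{5461}{\left(-7\right) 5 \cdot 76} = - \frac{5461}{\left(-35\right) 76} = - \frac{5461}{-2660} = \left(-5461\right) \left(- \frac{1}{2660}\right) = \frac{5461}{2660}$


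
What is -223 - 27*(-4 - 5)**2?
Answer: -2410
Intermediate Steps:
-223 - 27*(-4 - 5)**2 = -223 - 27*(-9)**2 = -223 - 27*81 = -223 - 2187 = -2410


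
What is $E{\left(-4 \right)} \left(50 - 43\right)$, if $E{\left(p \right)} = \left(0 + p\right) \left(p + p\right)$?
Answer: $224$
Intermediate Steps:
$E{\left(p \right)} = 2 p^{2}$ ($E{\left(p \right)} = p 2 p = 2 p^{2}$)
$E{\left(-4 \right)} \left(50 - 43\right) = 2 \left(-4\right)^{2} \left(50 - 43\right) = 2 \cdot 16 \cdot 7 = 32 \cdot 7 = 224$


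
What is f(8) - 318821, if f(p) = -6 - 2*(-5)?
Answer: -318817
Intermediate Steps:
f(p) = 4 (f(p) = -6 + 10 = 4)
f(8) - 318821 = 4 - 318821 = -318817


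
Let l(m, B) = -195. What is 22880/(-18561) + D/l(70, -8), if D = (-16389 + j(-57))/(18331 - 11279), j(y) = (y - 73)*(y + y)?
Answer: -10478026997/8507991180 ≈ -1.2316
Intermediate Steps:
j(y) = 2*y*(-73 + y) (j(y) = (-73 + y)*(2*y) = 2*y*(-73 + y))
D = -1569/7052 (D = (-16389 + 2*(-57)*(-73 - 57))/(18331 - 11279) = (-16389 + 2*(-57)*(-130))/7052 = (-16389 + 14820)*(1/7052) = -1569*1/7052 = -1569/7052 ≈ -0.22249)
22880/(-18561) + D/l(70, -8) = 22880/(-18561) - 1569/7052/(-195) = 22880*(-1/18561) - 1569/7052*(-1/195) = -22880/18561 + 523/458380 = -10478026997/8507991180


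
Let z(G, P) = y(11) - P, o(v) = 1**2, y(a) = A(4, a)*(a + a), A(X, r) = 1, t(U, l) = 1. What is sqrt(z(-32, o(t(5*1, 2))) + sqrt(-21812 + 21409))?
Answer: sqrt(21 + I*sqrt(403)) ≈ 5.0026 + 2.0065*I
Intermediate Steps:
y(a) = 2*a (y(a) = 1*(a + a) = 1*(2*a) = 2*a)
o(v) = 1
z(G, P) = 22 - P (z(G, P) = 2*11 - P = 22 - P)
sqrt(z(-32, o(t(5*1, 2))) + sqrt(-21812 + 21409)) = sqrt((22 - 1*1) + sqrt(-21812 + 21409)) = sqrt((22 - 1) + sqrt(-403)) = sqrt(21 + I*sqrt(403))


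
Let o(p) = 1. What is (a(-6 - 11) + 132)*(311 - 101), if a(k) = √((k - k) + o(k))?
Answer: 27930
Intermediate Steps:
a(k) = 1 (a(k) = √((k - k) + 1) = √(0 + 1) = √1 = 1)
(a(-6 - 11) + 132)*(311 - 101) = (1 + 132)*(311 - 101) = 133*210 = 27930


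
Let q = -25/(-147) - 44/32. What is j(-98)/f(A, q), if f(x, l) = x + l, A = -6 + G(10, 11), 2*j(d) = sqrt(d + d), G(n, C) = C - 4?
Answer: -8232*I/241 ≈ -34.158*I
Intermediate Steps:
G(n, C) = -4 + C
j(d) = sqrt(2)*sqrt(d)/2 (j(d) = sqrt(d + d)/2 = sqrt(2*d)/2 = (sqrt(2)*sqrt(d))/2 = sqrt(2)*sqrt(d)/2)
A = 1 (A = -6 + (-4 + 11) = -6 + 7 = 1)
q = -1417/1176 (q = -25*(-1/147) - 44*1/32 = 25/147 - 11/8 = -1417/1176 ≈ -1.2049)
f(x, l) = l + x
j(-98)/f(A, q) = (sqrt(2)*sqrt(-98)/2)/(-1417/1176 + 1) = (sqrt(2)*(7*I*sqrt(2))/2)/(-241/1176) = (7*I)*(-1176/241) = -8232*I/241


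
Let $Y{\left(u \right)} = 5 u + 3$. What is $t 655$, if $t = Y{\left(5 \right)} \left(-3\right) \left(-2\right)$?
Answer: $110040$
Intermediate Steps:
$Y{\left(u \right)} = 3 + 5 u$
$t = 168$ ($t = \left(3 + 5 \cdot 5\right) \left(-3\right) \left(-2\right) = \left(3 + 25\right) \left(-3\right) \left(-2\right) = 28 \left(-3\right) \left(-2\right) = \left(-84\right) \left(-2\right) = 168$)
$t 655 = 168 \cdot 655 = 110040$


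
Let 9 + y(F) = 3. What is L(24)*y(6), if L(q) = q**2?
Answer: -3456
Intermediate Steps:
y(F) = -6 (y(F) = -9 + 3 = -6)
L(24)*y(6) = 24**2*(-6) = 576*(-6) = -3456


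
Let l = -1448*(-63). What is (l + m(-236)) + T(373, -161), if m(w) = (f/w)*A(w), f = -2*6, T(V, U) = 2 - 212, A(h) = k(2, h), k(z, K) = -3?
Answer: 5369817/59 ≈ 91014.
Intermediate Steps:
A(h) = -3
l = 91224
T(V, U) = -210
f = -12
m(w) = 36/w (m(w) = -12/w*(-3) = 36/w)
(l + m(-236)) + T(373, -161) = (91224 + 36/(-236)) - 210 = (91224 + 36*(-1/236)) - 210 = (91224 - 9/59) - 210 = 5382207/59 - 210 = 5369817/59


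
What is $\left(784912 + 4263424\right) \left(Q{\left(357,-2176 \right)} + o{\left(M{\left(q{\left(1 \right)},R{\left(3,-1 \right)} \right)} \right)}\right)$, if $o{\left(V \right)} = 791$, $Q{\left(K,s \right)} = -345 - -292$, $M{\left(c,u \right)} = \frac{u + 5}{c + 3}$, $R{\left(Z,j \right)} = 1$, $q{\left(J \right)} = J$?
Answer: $3725671968$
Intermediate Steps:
$M{\left(c,u \right)} = \frac{5 + u}{3 + c}$
$Q{\left(K,s \right)} = -53$ ($Q{\left(K,s \right)} = -345 + 292 = -53$)
$\left(784912 + 4263424\right) \left(Q{\left(357,-2176 \right)} + o{\left(M{\left(q{\left(1 \right)},R{\left(3,-1 \right)} \right)} \right)}\right) = \left(784912 + 4263424\right) \left(-53 + 791\right) = 5048336 \cdot 738 = 3725671968$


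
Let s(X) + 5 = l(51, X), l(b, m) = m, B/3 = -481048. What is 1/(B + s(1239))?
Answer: -1/1441910 ≈ -6.9352e-7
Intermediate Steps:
B = -1443144 (B = 3*(-481048) = -1443144)
s(X) = -5 + X
1/(B + s(1239)) = 1/(-1443144 + (-5 + 1239)) = 1/(-1443144 + 1234) = 1/(-1441910) = -1/1441910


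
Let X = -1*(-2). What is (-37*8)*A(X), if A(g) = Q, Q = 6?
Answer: -1776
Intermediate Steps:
X = 2
A(g) = 6
(-37*8)*A(X) = -37*8*6 = -296*6 = -1776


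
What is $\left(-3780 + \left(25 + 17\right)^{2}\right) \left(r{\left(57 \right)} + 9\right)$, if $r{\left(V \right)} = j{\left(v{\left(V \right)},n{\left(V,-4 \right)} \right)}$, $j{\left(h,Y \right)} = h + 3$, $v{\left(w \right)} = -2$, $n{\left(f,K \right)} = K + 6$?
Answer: $-20160$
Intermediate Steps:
$n{\left(f,K \right)} = 6 + K$
$j{\left(h,Y \right)} = 3 + h$
$r{\left(V \right)} = 1$ ($r{\left(V \right)} = 3 - 2 = 1$)
$\left(-3780 + \left(25 + 17\right)^{2}\right) \left(r{\left(57 \right)} + 9\right) = \left(-3780 + \left(25 + 17\right)^{2}\right) \left(1 + 9\right) = \left(-3780 + 42^{2}\right) 10 = \left(-3780 + 1764\right) 10 = \left(-2016\right) 10 = -20160$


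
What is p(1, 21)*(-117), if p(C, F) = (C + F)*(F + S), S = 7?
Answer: -72072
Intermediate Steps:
p(C, F) = (7 + F)*(C + F) (p(C, F) = (C + F)*(F + 7) = (C + F)*(7 + F) = (7 + F)*(C + F))
p(1, 21)*(-117) = (21**2 + 7*1 + 7*21 + 1*21)*(-117) = (441 + 7 + 147 + 21)*(-117) = 616*(-117) = -72072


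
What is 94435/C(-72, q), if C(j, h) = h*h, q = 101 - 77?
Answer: 94435/576 ≈ 163.95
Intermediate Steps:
q = 24
C(j, h) = h**2
94435/C(-72, q) = 94435/(24**2) = 94435/576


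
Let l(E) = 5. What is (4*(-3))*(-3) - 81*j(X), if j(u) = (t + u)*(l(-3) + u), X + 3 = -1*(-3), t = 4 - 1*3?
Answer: -369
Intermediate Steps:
t = 1 (t = 4 - 3 = 1)
X = 0 (X = -3 - 1*(-3) = -3 + 3 = 0)
j(u) = (1 + u)*(5 + u)
(4*(-3))*(-3) - 81*j(X) = (4*(-3))*(-3) - 81*(5 + 0**2 + 6*0) = -12*(-3) - 81*(5 + 0 + 0) = 36 - 81*5 = 36 - 405 = -369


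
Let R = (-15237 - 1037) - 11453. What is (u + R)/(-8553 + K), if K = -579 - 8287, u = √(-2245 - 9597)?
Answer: 27727/17419 - I*√11842/17419 ≈ 1.5918 - 0.0062473*I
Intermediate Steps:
u = I*√11842 (u = √(-11842) = I*√11842 ≈ 108.82*I)
K = -8866
R = -27727 (R = -16274 - 11453 = -27727)
(u + R)/(-8553 + K) = (I*√11842 - 27727)/(-8553 - 8866) = (-27727 + I*√11842)/(-17419) = (-27727 + I*√11842)*(-1/17419) = 27727/17419 - I*√11842/17419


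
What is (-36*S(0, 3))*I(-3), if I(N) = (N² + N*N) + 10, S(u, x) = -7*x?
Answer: 21168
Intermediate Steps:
I(N) = 10 + 2*N² (I(N) = (N² + N²) + 10 = 2*N² + 10 = 10 + 2*N²)
(-36*S(0, 3))*I(-3) = (-(-252)*3)*(10 + 2*(-3)²) = (-36*(-21))*(10 + 2*9) = 756*(10 + 18) = 756*28 = 21168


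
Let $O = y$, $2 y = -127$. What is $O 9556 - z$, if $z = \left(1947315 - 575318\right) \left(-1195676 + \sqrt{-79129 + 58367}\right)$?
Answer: $1640463278166 - 1371997 i \sqrt{20762} \approx 1.6405 \cdot 10^{12} - 1.9769 \cdot 10^{8} i$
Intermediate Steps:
$y = - \frac{127}{2}$ ($y = \frac{1}{2} \left(-127\right) = - \frac{127}{2} \approx -63.5$)
$O = - \frac{127}{2} \approx -63.5$
$z = -1640463884972 + 1371997 i \sqrt{20762}$ ($z = 1371997 \left(-1195676 + \sqrt{-20762}\right) = 1371997 \left(-1195676 + i \sqrt{20762}\right) = -1640463884972 + 1371997 i \sqrt{20762} \approx -1.6405 \cdot 10^{12} + 1.9769 \cdot 10^{8} i$)
$O 9556 - z = \left(- \frac{127}{2}\right) 9556 - \left(-1640463884972 + 1371997 i \sqrt{20762}\right) = -606806 + \left(1640463884972 - 1371997 i \sqrt{20762}\right) = 1640463278166 - 1371997 i \sqrt{20762}$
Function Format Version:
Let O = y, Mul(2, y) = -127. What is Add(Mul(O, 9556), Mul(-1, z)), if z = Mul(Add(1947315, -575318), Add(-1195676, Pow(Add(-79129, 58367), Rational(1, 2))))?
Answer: Add(1640463278166, Mul(-1371997, I, Pow(20762, Rational(1, 2)))) ≈ Add(1.6405e+12, Mul(-1.9769e+8, I))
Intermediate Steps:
y = Rational(-127, 2) (y = Mul(Rational(1, 2), -127) = Rational(-127, 2) ≈ -63.500)
O = Rational(-127, 2) ≈ -63.500
z = Add(-1640463884972, Mul(1371997, I, Pow(20762, Rational(1, 2)))) (z = Mul(1371997, Add(-1195676, Pow(-20762, Rational(1, 2)))) = Mul(1371997, Add(-1195676, Mul(I, Pow(20762, Rational(1, 2))))) = Add(-1640463884972, Mul(1371997, I, Pow(20762, Rational(1, 2)))) ≈ Add(-1.6405e+12, Mul(1.9769e+8, I)))
Add(Mul(O, 9556), Mul(-1, z)) = Add(Mul(Rational(-127, 2), 9556), Mul(-1, Add(-1640463884972, Mul(1371997, I, Pow(20762, Rational(1, 2)))))) = Add(-606806, Add(1640463884972, Mul(-1371997, I, Pow(20762, Rational(1, 2))))) = Add(1640463278166, Mul(-1371997, I, Pow(20762, Rational(1, 2))))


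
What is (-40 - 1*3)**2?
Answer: 1849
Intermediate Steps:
(-40 - 1*3)**2 = (-40 - 3)**2 = (-43)**2 = 1849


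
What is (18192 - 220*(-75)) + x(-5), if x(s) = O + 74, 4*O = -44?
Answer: 34755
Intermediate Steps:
O = -11 (O = (¼)*(-44) = -11)
x(s) = 63 (x(s) = -11 + 74 = 63)
(18192 - 220*(-75)) + x(-5) = (18192 - 220*(-75)) + 63 = (18192 + 16500) + 63 = 34692 + 63 = 34755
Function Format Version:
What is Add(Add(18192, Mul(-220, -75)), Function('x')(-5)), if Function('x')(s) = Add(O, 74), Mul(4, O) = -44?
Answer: 34755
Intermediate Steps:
O = -11 (O = Mul(Rational(1, 4), -44) = -11)
Function('x')(s) = 63 (Function('x')(s) = Add(-11, 74) = 63)
Add(Add(18192, Mul(-220, -75)), Function('x')(-5)) = Add(Add(18192, Mul(-220, -75)), 63) = Add(Add(18192, 16500), 63) = Add(34692, 63) = 34755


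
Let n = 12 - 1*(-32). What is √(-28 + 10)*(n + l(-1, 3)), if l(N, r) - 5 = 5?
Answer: 162*I*√2 ≈ 229.1*I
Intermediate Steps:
l(N, r) = 10 (l(N, r) = 5 + 5 = 10)
n = 44 (n = 12 + 32 = 44)
√(-28 + 10)*(n + l(-1, 3)) = √(-28 + 10)*(44 + 10) = √(-18)*54 = (3*I*√2)*54 = 162*I*√2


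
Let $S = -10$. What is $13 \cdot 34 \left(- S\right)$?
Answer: $4420$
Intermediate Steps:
$13 \cdot 34 \left(- S\right) = 13 \cdot 34 \left(\left(-1\right) \left(-10\right)\right) = 442 \cdot 10 = 4420$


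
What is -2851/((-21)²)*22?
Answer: -62722/441 ≈ -142.23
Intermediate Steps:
-2851/((-21)²)*22 = -2851/441*22 = -62722/441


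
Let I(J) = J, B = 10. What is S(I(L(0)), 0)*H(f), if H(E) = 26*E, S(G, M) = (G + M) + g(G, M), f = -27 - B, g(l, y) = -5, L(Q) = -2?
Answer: 6734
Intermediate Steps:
f = -37 (f = -27 - 1*10 = -27 - 10 = -37)
S(G, M) = -5 + G + M (S(G, M) = (G + M) - 5 = -5 + G + M)
S(I(L(0)), 0)*H(f) = (-5 - 2 + 0)*(26*(-37)) = -7*(-962) = 6734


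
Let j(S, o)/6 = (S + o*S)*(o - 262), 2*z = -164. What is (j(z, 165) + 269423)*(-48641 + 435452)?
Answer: 3168603695277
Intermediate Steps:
z = -82 (z = (½)*(-164) = -82)
j(S, o) = 6*(-262 + o)*(S + S*o) (j(S, o) = 6*((S + o*S)*(o - 262)) = 6*((S + S*o)*(-262 + o)) = 6*((-262 + o)*(S + S*o)) = 6*(-262 + o)*(S + S*o))
(j(z, 165) + 269423)*(-48641 + 435452) = (6*(-82)*(-262 + 165² - 261*165) + 269423)*(-48641 + 435452) = (6*(-82)*(-262 + 27225 - 43065) + 269423)*386811 = (6*(-82)*(-16102) + 269423)*386811 = (7922184 + 269423)*386811 = 8191607*386811 = 3168603695277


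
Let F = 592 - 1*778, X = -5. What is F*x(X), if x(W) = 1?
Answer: -186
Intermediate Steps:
F = -186 (F = 592 - 778 = -186)
F*x(X) = -186*1 = -186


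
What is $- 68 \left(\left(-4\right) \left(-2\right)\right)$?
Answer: $-544$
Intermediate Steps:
$- 68 \left(\left(-4\right) \left(-2\right)\right) = \left(-68\right) 8 = -544$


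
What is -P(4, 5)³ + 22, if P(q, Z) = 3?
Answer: -5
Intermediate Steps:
-P(4, 5)³ + 22 = -1*3³ + 22 = -1*27 + 22 = -27 + 22 = -5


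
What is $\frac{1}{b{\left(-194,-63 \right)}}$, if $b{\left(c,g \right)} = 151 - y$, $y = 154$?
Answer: $- \frac{1}{3} \approx -0.33333$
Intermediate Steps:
$b{\left(c,g \right)} = -3$ ($b{\left(c,g \right)} = 151 - 154 = -3$)
$\frac{1}{b{\left(-194,-63 \right)}} = \frac{1}{-3} = - \frac{1}{3}$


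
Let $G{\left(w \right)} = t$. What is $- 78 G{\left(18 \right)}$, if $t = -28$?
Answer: $2184$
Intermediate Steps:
$G{\left(w \right)} = -28$
$- 78 G{\left(18 \right)} = \left(-78\right) \left(-28\right) = 2184$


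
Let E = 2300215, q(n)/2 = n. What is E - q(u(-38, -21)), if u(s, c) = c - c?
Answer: 2300215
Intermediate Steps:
u(s, c) = 0
q(n) = 2*n
E - q(u(-38, -21)) = 2300215 - 2*0 = 2300215 - 1*0 = 2300215 + 0 = 2300215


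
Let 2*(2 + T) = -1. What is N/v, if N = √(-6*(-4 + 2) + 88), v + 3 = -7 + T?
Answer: -⅘ ≈ -0.80000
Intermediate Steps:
T = -5/2 (T = -2 + (½)*(-1) = -2 - ½ = -5/2 ≈ -2.5000)
v = -25/2 (v = -3 + (-7 - 5/2) = -3 - 19/2 = -25/2 ≈ -12.500)
N = 10 (N = √(-6*(-2) + 88) = √(12 + 88) = √100 = 10)
N/v = 10/(-25/2) = -2/25*10 = -⅘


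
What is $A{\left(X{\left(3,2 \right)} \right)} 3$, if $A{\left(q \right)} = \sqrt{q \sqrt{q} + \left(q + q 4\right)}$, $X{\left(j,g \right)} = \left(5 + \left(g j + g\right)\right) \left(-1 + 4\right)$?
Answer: $3 \sqrt{195 + 39 \sqrt{39}} \approx 62.825$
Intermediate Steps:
$X{\left(j,g \right)} = 15 + 3 g + 3 g j$ ($X{\left(j,g \right)} = \left(5 + \left(g + g j\right)\right) 3 = \left(5 + g + g j\right) 3 = 15 + 3 g + 3 g j$)
$A{\left(q \right)} = \sqrt{q^{\frac{3}{2}} + 5 q}$ ($A{\left(q \right)} = \sqrt{q^{\frac{3}{2}} + \left(q + 4 q\right)} = \sqrt{q^{\frac{3}{2}} + 5 q}$)
$A{\left(X{\left(3,2 \right)} \right)} 3 = \sqrt{\left(15 + 3 \cdot 2 + 3 \cdot 2 \cdot 3\right)^{\frac{3}{2}} + 5 \left(15 + 3 \cdot 2 + 3 \cdot 2 \cdot 3\right)} 3 = \sqrt{\left(15 + 6 + 18\right)^{\frac{3}{2}} + 5 \left(15 + 6 + 18\right)} 3 = \sqrt{39^{\frac{3}{2}} + 5 \cdot 39} \cdot 3 = \sqrt{39 \sqrt{39} + 195} \cdot 3 = \sqrt{195 + 39 \sqrt{39}} \cdot 3 = 3 \sqrt{195 + 39 \sqrt{39}}$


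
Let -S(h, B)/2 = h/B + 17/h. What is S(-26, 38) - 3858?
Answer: -952265/247 ≈ -3855.3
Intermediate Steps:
S(h, B) = -34/h - 2*h/B (S(h, B) = -2*(h/B + 17/h) = -2*(17/h + h/B) = -34/h - 2*h/B)
S(-26, 38) - 3858 = (-34/(-26) - 2*(-26)/38) - 3858 = (-34*(-1/26) - 2*(-26)*1/38) - 3858 = (17/13 + 26/19) - 3858 = 661/247 - 3858 = -952265/247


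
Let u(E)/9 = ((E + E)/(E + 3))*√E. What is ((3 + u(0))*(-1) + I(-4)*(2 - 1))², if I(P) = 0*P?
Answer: 9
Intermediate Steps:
u(E) = 18*E^(3/2)/(3 + E) (u(E) = 9*(((E + E)/(E + 3))*√E) = 9*(((2*E)/(3 + E))*√E) = 9*((2*E/(3 + E))*√E) = 9*(2*E^(3/2)/(3 + E)) = 18*E^(3/2)/(3 + E))
I(P) = 0
((3 + u(0))*(-1) + I(-4)*(2 - 1))² = ((3 + 18*0^(3/2)/(3 + 0))*(-1) + 0*(2 - 1))² = ((3 + 18*0/3)*(-1) + 0*1)² = ((3 + 18*0*(⅓))*(-1) + 0)² = ((3 + 0)*(-1) + 0)² = (3*(-1) + 0)² = (-3 + 0)² = (-3)² = 9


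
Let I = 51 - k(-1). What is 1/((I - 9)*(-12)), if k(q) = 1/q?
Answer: -1/516 ≈ -0.0019380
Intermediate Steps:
k(q) = 1/q
I = 52 (I = 51 - 1/(-1) = 51 - 1*(-1) = 51 + 1 = 52)
1/((I - 9)*(-12)) = 1/((52 - 9)*(-12)) = 1/(43*(-12)) = 1/(-516) = -1/516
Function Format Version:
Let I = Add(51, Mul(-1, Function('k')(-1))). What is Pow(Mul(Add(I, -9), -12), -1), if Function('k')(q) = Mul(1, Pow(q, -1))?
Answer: Rational(-1, 516) ≈ -0.0019380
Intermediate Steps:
Function('k')(q) = Pow(q, -1)
I = 52 (I = Add(51, Mul(-1, Pow(-1, -1))) = Add(51, Mul(-1, -1)) = Add(51, 1) = 52)
Pow(Mul(Add(I, -9), -12), -1) = Pow(Mul(Add(52, -9), -12), -1) = Pow(Mul(43, -12), -1) = Pow(-516, -1) = Rational(-1, 516)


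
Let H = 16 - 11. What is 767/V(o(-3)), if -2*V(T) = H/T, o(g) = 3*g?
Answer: 13806/5 ≈ 2761.2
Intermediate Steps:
H = 5
V(T) = -5/(2*T)
767/V(o(-3)) = 767/((-5/(2*(3*(-3))))) = 767/((-5/2/(-9))) = 767/((-5/2*(-⅑))) = 767/(5/18) = 767*(18/5) = 13806/5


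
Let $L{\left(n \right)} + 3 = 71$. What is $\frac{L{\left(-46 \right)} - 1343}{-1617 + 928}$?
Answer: $\frac{1275}{689} \approx 1.8505$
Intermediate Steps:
$L{\left(n \right)} = 68$ ($L{\left(n \right)} = -3 + 71 = 68$)
$\frac{L{\left(-46 \right)} - 1343}{-1617 + 928} = \frac{68 - 1343}{-1617 + 928} = - \frac{1275}{-689} = \left(-1275\right) \left(- \frac{1}{689}\right) = \frac{1275}{689}$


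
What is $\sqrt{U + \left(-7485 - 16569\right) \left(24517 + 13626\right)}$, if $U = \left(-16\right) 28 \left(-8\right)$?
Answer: $i \sqrt{917488138} \approx 30290.0 i$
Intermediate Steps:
$U = 3584$ ($U = \left(-448\right) \left(-8\right) = 3584$)
$\sqrt{U + \left(-7485 - 16569\right) \left(24517 + 13626\right)} = \sqrt{3584 + \left(-7485 - 16569\right) \left(24517 + 13626\right)} = \sqrt{3584 - 917491722} = \sqrt{-917488138} = i \sqrt{917488138}$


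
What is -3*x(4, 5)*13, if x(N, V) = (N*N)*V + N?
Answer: -3276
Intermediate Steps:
x(N, V) = N + V*N**2 (x(N, V) = N**2*V + N = V*N**2 + N = N + V*N**2)
-3*x(4, 5)*13 = -12*(1 + 4*5)*13 = -12*(1 + 20)*13 = -12*21*13 = -3*84*13 = -252*13 = -3276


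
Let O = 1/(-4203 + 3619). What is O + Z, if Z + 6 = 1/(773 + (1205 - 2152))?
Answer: -305227/50808 ≈ -6.0075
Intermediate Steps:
Z = -1045/174 (Z = -6 + 1/(773 + (1205 - 2152)) = -6 + 1/(773 - 947) = -6 + 1/(-174) = -6 - 1/174 = -1045/174 ≈ -6.0057)
O = -1/584 (O = 1/(-584) = -1/584 ≈ -0.0017123)
O + Z = -1/584 - 1045/174 = -305227/50808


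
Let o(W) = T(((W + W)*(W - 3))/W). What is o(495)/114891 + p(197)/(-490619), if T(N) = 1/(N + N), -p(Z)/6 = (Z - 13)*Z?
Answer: 49175230864763/110931648417072 ≈ 0.44329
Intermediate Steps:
p(Z) = -6*Z*(-13 + Z) (p(Z) = -6*(Z - 13)*Z = -6*(-13 + Z)*Z = -6*Z*(-13 + Z))
T(N) = 1/(2*N)
o(W) = 1/(2*(-6 + 2*W)) (o(W) = 1/(2*((((W + W)*(W - 3))/W))) = 1/(2*((((2*W)*(-3 + W))/W))) = 1/(2*(((2*W*(-3 + W))/W))) = 1/(2*(-6 + 2*W)))
o(495)/114891 + p(197)/(-490619) = (1/(4*(-3 + 495)))/114891 + (6*197*(13 - 1*197))/(-490619) = ((¼)/492)*(1/114891) + (6*197*(13 - 197))*(-1/490619) = ((¼)*(1/492))*(1/114891) + (6*197*(-184))*(-1/490619) = (1/1968)*(1/114891) - 217488*(-1/490619) = 1/226105488 + 217488/490619 = 49175230864763/110931648417072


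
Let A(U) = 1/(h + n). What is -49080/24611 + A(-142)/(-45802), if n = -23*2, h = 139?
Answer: -209060505491/104832671046 ≈ -1.9942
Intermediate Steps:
n = -46
A(U) = 1/93 (A(U) = 1/(139 - 46) = 1/93)
-49080/24611 + A(-142)/(-45802) = -49080/24611 + (1/93)/(-45802) = -49080*1/24611 + (1/93)*(-1/45802) = -49080/24611 - 1/4259586 = -209060505491/104832671046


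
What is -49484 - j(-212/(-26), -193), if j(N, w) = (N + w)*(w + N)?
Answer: -14137205/169 ≈ -83652.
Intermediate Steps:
j(N, w) = (N + w)**2 (j(N, w) = (N + w)*(N + w) = (N + w)**2)
-49484 - j(-212/(-26), -193) = -49484 - (-212/(-26) - 193)**2 = -49484 - (-212*(-1/26) - 193)**2 = -49484 - (106/13 - 193)**2 = -49484 - (-2403/13)**2 = -49484 - 1*5774409/169 = -49484 - 5774409/169 = -14137205/169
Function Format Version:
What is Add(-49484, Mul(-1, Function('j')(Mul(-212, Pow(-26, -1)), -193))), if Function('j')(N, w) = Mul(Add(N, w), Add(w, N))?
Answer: Rational(-14137205, 169) ≈ -83652.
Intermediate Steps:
Function('j')(N, w) = Pow(Add(N, w), 2) (Function('j')(N, w) = Mul(Add(N, w), Add(N, w)) = Pow(Add(N, w), 2))
Add(-49484, Mul(-1, Function('j')(Mul(-212, Pow(-26, -1)), -193))) = Add(-49484, Mul(-1, Pow(Add(Mul(-212, Pow(-26, -1)), -193), 2))) = Add(-49484, Mul(-1, Pow(Add(Mul(-212, Rational(-1, 26)), -193), 2))) = Add(-49484, Mul(-1, Pow(Add(Rational(106, 13), -193), 2))) = Add(-49484, Mul(-1, Pow(Rational(-2403, 13), 2))) = Add(-49484, Mul(-1, Rational(5774409, 169))) = Add(-49484, Rational(-5774409, 169)) = Rational(-14137205, 169)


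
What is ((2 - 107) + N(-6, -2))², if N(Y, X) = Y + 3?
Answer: 11664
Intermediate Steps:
N(Y, X) = 3 + Y
((2 - 107) + N(-6, -2))² = ((2 - 107) + (3 - 6))² = (-105 - 3)² = (-108)² = 11664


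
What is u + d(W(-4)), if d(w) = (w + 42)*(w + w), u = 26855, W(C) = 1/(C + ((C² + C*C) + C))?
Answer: 7735249/288 ≈ 26859.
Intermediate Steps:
W(C) = 1/(2*C + 2*C²) (W(C) = 1/(C + ((C² + C²) + C)) = 1/(C + (2*C² + C)) = 1/(C + (C + 2*C²)) = 1/(2*C + 2*C²))
d(w) = 2*w*(42 + w) (d(w) = (42 + w)*(2*w) = 2*w*(42 + w))
u + d(W(-4)) = 26855 + 2*((½)/(-4*(1 - 4)))*(42 + (½)/(-4*(1 - 4))) = 26855 + 2*((½)*(-¼)/(-3))*(42 + (½)*(-¼)/(-3)) = 26855 + 2*((½)*(-¼)*(-⅓))*(42 + (½)*(-¼)*(-⅓)) = 26855 + 2*(1/24)*(42 + 1/24) = 26855 + 2*(1/24)*(1009/24) = 26855 + 1009/288 = 7735249/288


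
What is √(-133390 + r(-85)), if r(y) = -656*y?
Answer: I*√77630 ≈ 278.62*I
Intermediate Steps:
√(-133390 + r(-85)) = √(-133390 - 656*(-85)) = √(-133390 + 55760) = √(-77630) = I*√77630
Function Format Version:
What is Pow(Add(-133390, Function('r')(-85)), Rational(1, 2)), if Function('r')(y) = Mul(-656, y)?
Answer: Mul(I, Pow(77630, Rational(1, 2))) ≈ Mul(278.62, I)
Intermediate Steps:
Pow(Add(-133390, Function('r')(-85)), Rational(1, 2)) = Pow(Add(-133390, Mul(-656, -85)), Rational(1, 2)) = Pow(Add(-133390, 55760), Rational(1, 2)) = Pow(-77630, Rational(1, 2)) = Mul(I, Pow(77630, Rational(1, 2)))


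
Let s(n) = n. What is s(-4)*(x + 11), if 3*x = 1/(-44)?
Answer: -1451/33 ≈ -43.970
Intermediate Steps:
x = -1/132 (x = (1/3)/(-44) = (1/3)*(-1/44) = -1/132 ≈ -0.0075758)
s(-4)*(x + 11) = -4*(-1/132 + 11) = -4*1451/132 = -1451/33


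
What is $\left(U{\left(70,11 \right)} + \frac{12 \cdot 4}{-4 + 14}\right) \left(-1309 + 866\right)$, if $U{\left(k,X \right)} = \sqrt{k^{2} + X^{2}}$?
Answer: $- \frac{10632}{5} - 443 \sqrt{5021} \approx -33517.0$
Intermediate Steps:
$U{\left(k,X \right)} = \sqrt{X^{2} + k^{2}}$
$\left(U{\left(70,11 \right)} + \frac{12 \cdot 4}{-4 + 14}\right) \left(-1309 + 866\right) = \left(\sqrt{11^{2} + 70^{2}} + \frac{12 \cdot 4}{-4 + 14}\right) \left(-1309 + 866\right) = \left(\sqrt{121 + 4900} + \frac{48}{10}\right) \left(-443\right) = \left(\sqrt{5021} + 48 \cdot \frac{1}{10}\right) \left(-443\right) = \left(\sqrt{5021} + \frac{24}{5}\right) \left(-443\right) = \left(\frac{24}{5} + \sqrt{5021}\right) \left(-443\right) = - \frac{10632}{5} - 443 \sqrt{5021}$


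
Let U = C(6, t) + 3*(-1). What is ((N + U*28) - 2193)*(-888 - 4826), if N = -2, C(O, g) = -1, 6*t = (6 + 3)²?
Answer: 13182198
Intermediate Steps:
t = 27/2 (t = (6 + 3)²/6 = (⅙)*9² = (⅙)*81 = 27/2 ≈ 13.500)
U = -4 (U = -1 + 3*(-1) = -1 - 3 = -4)
((N + U*28) - 2193)*(-888 - 4826) = ((-2 - 4*28) - 2193)*(-888 - 4826) = ((-2 - 112) - 2193)*(-5714) = (-114 - 2193)*(-5714) = -2307*(-5714) = 13182198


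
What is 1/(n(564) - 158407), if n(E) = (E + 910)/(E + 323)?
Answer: -887/140505535 ≈ -6.3129e-6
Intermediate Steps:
n(E) = (910 + E)/(323 + E)
1/(n(564) - 158407) = 1/((910 + 564)/(323 + 564) - 158407) = 1/(1474/887 - 158407) = 1/(-140505535/887) = -887/140505535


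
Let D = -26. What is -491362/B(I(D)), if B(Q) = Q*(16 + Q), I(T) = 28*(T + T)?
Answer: -245681/1048320 ≈ -0.23436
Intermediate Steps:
I(T) = 56*T (I(T) = 28*(2*T) = 56*T)
-491362/B(I(D)) = -491362*(-1/(1456*(16 + 56*(-26)))) = -491362*(-1/(1456*(16 - 1456))) = -491362/((-1456*(-1440))) = -491362/2096640 = -491362*1/2096640 = -245681/1048320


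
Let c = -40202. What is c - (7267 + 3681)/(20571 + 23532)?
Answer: -1773039754/44103 ≈ -40202.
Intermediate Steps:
c - (7267 + 3681)/(20571 + 23532) = -40202 - (7267 + 3681)/(20571 + 23532) = -40202 - 10948/44103 = -1773039754/44103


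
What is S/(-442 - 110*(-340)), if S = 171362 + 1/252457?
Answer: 43261536435/9330305806 ≈ 4.6367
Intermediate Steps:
S = 43261536435/252457 (S = 171362 + 1/252457 = 43261536435/252457 ≈ 1.7136e+5)
S/(-442 - 110*(-340)) = 43261536435/(252457*(-442 - 110*(-340))) = 43261536435/(252457*(-442 + 37400)) = (43261536435/252457)/36958 = (43261536435/252457)*(1/36958) = 43261536435/9330305806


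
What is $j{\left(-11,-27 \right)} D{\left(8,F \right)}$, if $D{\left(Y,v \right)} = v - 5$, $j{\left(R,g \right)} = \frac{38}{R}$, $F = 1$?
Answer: $\frac{152}{11} \approx 13.818$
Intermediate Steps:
$D{\left(Y,v \right)} = -5 + v$
$j{\left(-11,-27 \right)} D{\left(8,F \right)} = \frac{38}{-11} \left(-5 + 1\right) = 38 \left(- \frac{1}{11}\right) \left(-4\right) = \left(- \frac{38}{11}\right) \left(-4\right) = \frac{152}{11}$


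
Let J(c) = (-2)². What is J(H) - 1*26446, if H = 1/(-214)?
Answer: -26442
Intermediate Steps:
H = -1/214 ≈ -0.0046729
J(c) = 4
J(H) - 1*26446 = 4 - 1*26446 = 4 - 26446 = -26442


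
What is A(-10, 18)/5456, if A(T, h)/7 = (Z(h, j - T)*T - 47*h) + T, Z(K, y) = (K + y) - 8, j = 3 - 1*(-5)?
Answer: -497/341 ≈ -1.4575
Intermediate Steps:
j = 8 (j = 3 + 5 = 8)
Z(K, y) = -8 + K + y
A(T, h) = -329*h + 7*T + 7*T*(h - T) (A(T, h) = 7*(((-8 + h + (8 - T))*T - 47*h) + T) = 7*(((h - T)*T - 47*h) + T) = 7*((T*(h - T) - 47*h) + T) = 7*((-47*h + T*(h - T)) + T) = 7*(T - 47*h + T*(h - T)) = -329*h + 7*T + 7*T*(h - T))
A(-10, 18)/5456 = (-329*18 + 7*(-10) - 7*(-10)*(-10 - 1*18))/5456 = (-5922 - 70 - 7*(-10)*(-10 - 18))*(1/5456) = (-5922 - 70 - 7*(-10)*(-28))*(1/5456) = (-5922 - 70 - 1960)*(1/5456) = -7952*1/5456 = -497/341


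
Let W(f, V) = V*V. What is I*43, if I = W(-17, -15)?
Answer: 9675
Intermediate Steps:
W(f, V) = V²
I = 225 (I = (-15)² = 225)
I*43 = 225*43 = 9675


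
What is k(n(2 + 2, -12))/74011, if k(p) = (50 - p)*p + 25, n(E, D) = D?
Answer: -719/74011 ≈ -0.0097148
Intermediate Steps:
k(p) = 25 + p*(50 - p) (k(p) = p*(50 - p) + 25 = 25 + p*(50 - p))
k(n(2 + 2, -12))/74011 = (25 - 1*(-12)² + 50*(-12))/74011 = (25 - 1*144 - 600)*(1/74011) = (25 - 144 - 600)*(1/74011) = -719*1/74011 = -719/74011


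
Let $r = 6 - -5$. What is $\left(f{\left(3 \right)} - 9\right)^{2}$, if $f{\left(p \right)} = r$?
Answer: $4$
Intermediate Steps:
$r = 11$ ($r = 6 + 5 = 11$)
$f{\left(p \right)} = 11$
$\left(f{\left(3 \right)} - 9\right)^{2} = \left(11 - 9\right)^{2} = 2^{2} = 4$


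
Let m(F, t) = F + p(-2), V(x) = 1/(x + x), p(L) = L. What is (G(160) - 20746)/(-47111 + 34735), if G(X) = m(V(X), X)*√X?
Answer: 10373/6188 + 639*√10/990080 ≈ 1.6784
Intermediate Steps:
V(x) = 1/(2*x)
m(F, t) = -2 + F (m(F, t) = F - 2 = -2 + F)
G(X) = √X*(-2 + 1/(2*X)) (G(X) = (-2 + 1/(2*X))*√X = √X*(-2 + 1/(2*X)))
(G(160) - 20746)/(-47111 + 34735) = ((1 - 4*160)/(2*√160) - 20746)/(-47111 + 34735) = ((√10/40)*(1 - 640)/2 - 20746)/(-12376) = ((½)*(√10/40)*(-639) - 20746)*(-1/12376) = (-639*√10/80 - 20746)*(-1/12376) = (-20746 - 639*√10/80)*(-1/12376) = 10373/6188 + 639*√10/990080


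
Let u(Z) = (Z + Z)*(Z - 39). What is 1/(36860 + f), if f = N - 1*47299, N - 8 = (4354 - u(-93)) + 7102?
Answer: -1/23527 ≈ -4.2504e-5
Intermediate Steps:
u(Z) = 2*Z*(-39 + Z) (u(Z) = (2*Z)*(-39 + Z) = 2*Z*(-39 + Z))
N = -13088 (N = 8 + ((4354 - 2*(-93)*(-39 - 93)) + 7102) = 8 + ((4354 - 2*(-93)*(-132)) + 7102) = 8 + ((4354 - 1*24552) + 7102) = 8 + ((4354 - 24552) + 7102) = 8 + (-20198 + 7102) = 8 - 13096 = -13088)
f = -60387 (f = -13088 - 1*47299 = -13088 - 47299 = -60387)
1/(36860 + f) = 1/(36860 - 60387) = 1/(-23527) = -1/23527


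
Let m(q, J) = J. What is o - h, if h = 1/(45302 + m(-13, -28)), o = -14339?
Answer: -649183887/45274 ≈ -14339.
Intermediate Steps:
h = 1/45274 (h = 1/(45302 - 28) = 1/45274 ≈ 2.2088e-5)
o - h = -14339 - 1*1/45274 = -14339 - 1/45274 = -649183887/45274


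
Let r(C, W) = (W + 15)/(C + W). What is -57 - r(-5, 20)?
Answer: -178/3 ≈ -59.333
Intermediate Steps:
r(C, W) = (15 + W)/(C + W)
-57 - r(-5, 20) = -57 - (15 + 20)/(-5 + 20) = -57 - 35/15 = -57 - 1*7/3 = -57 - 7/3 = -178/3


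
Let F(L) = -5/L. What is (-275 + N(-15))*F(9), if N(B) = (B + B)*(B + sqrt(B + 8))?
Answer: -875/9 + 50*I*sqrt(7)/3 ≈ -97.222 + 44.096*I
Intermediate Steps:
N(B) = 2*B*(B + sqrt(8 + B)) (N(B) = (2*B)*(B + sqrt(8 + B)) = 2*B*(B + sqrt(8 + B)))
(-275 + N(-15))*F(9) = (-275 + 2*(-15)*(-15 + sqrt(8 - 15)))*(-5/9) = (-275 + 2*(-15)*(-15 + sqrt(-7)))*(-5*1/9) = (-275 + 2*(-15)*(-15 + I*sqrt(7)))*(-5/9) = (-275 + (450 - 30*I*sqrt(7)))*(-5/9) = (175 - 30*I*sqrt(7))*(-5/9) = -875/9 + 50*I*sqrt(7)/3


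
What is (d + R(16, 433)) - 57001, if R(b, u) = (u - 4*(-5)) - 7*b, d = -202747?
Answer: -259407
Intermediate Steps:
R(b, u) = 20 + u - 7*b (R(b, u) = (u + 20) - 7*b = (20 + u) - 7*b = 20 + u - 7*b)
(d + R(16, 433)) - 57001 = (-202747 + (20 + 433 - 7*16)) - 57001 = (-202747 + (20 + 433 - 112)) - 57001 = (-202747 + 341) - 57001 = -202406 - 57001 = -259407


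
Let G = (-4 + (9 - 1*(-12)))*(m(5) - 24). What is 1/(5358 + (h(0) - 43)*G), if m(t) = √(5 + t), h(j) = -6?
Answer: 2535/63568361 + 833*√10/635683610 ≈ 4.4022e-5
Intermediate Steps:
G = -408 + 17*√10 (G = (-4 + (9 - 1*(-12)))*(√(5 + 5) - 24) = (-4 + (9 + 12))*(√10 - 24) = (-4 + 21)*(-24 + √10) = 17*(-24 + √10) = -408 + 17*√10 ≈ -354.24)
1/(5358 + (h(0) - 43)*G) = 1/(5358 + (-6 - 43)*(-408 + 17*√10)) = 1/(5358 - 49*(-408 + 17*√10)) = 1/(5358 + (19992 - 833*√10)) = 1/(25350 - 833*√10)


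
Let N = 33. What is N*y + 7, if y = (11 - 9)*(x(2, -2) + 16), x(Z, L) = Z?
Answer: 1195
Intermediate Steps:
y = 36 (y = (11 - 9)*(2 + 16) = 2*18 = 36)
N*y + 7 = 33*36 + 7 = 1188 + 7 = 1195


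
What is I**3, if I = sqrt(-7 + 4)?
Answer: -3*I*sqrt(3) ≈ -5.1962*I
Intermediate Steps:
I = I*sqrt(3) (I = sqrt(-3) = I*sqrt(3) ≈ 1.732*I)
I**3 = (I*sqrt(3))**3 = -3*I*sqrt(3)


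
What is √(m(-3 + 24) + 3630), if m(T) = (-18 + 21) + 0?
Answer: √3633 ≈ 60.274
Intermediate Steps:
m(T) = 3 (m(T) = 3 + 0 = 3)
√(m(-3 + 24) + 3630) = √(3 + 3630) = √3633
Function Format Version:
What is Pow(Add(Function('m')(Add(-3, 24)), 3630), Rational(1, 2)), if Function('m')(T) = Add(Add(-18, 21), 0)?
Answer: Pow(3633, Rational(1, 2)) ≈ 60.274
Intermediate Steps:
Function('m')(T) = 3 (Function('m')(T) = Add(3, 0) = 3)
Pow(Add(Function('m')(Add(-3, 24)), 3630), Rational(1, 2)) = Pow(Add(3, 3630), Rational(1, 2)) = Pow(3633, Rational(1, 2))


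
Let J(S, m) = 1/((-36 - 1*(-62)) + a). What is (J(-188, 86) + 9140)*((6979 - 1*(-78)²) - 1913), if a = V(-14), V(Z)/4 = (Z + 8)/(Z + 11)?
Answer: -158177349/17 ≈ -9.3045e+6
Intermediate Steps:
V(Z) = 4*(8 + Z)/(11 + Z) (V(Z) = 4*((Z + 8)/(Z + 11)) = 4*((8 + Z)/(11 + Z)) = 4*(8 + Z)/(11 + Z))
a = 8 (a = 4*(8 - 14)/(11 - 14) = 4*(-6)/(-3) = 4*(-⅓)*(-6) = 8)
J(S, m) = 1/34 (J(S, m) = 1/((-36 - 1*(-62)) + 8) = 1/((-36 + 62) + 8) = 1/(26 + 8) = 1/34)
(J(-188, 86) + 9140)*((6979 - 1*(-78)²) - 1913) = (1/34 + 9140)*((6979 - 1*(-78)²) - 1913) = 310761*((6979 - 1*6084) - 1913)/34 = 310761*((6979 - 6084) - 1913)/34 = 310761*(895 - 1913)/34 = (310761/34)*(-1018) = -158177349/17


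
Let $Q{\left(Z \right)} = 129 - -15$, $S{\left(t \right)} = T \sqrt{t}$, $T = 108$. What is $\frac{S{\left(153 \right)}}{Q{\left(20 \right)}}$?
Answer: $\frac{9 \sqrt{17}}{4} \approx 9.277$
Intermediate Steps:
$S{\left(t \right)} = 108 \sqrt{t}$
$Q{\left(Z \right)} = 144$ ($Q{\left(Z \right)} = 129 + 15 = 144$)
$\frac{S{\left(153 \right)}}{Q{\left(20 \right)}} = \frac{108 \sqrt{153}}{144} = 108 \cdot 3 \sqrt{17} \cdot \frac{1}{144} = 324 \sqrt{17} \cdot \frac{1}{144} = \frac{9 \sqrt{17}}{4}$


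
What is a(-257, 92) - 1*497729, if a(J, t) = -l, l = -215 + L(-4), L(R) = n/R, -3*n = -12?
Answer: -497513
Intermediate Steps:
n = 4 (n = -⅓*(-12) = 4)
L(R) = 4/R
l = -216 (l = -215 + 4/(-4) = -215 + 4*(-¼) = -215 - 1 = -216)
a(J, t) = 216 (a(J, t) = -1*(-216) = 216)
a(-257, 92) - 1*497729 = 216 - 1*497729 = 216 - 497729 = -497513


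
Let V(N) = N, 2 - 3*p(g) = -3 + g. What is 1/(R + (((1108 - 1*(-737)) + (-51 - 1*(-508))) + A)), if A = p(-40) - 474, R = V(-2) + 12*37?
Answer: 1/2285 ≈ 0.00043764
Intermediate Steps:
p(g) = 5/3 - g/3 (p(g) = ⅔ - (-3 + g)/3 = ⅔ + (1 - g/3) = 5/3 - g/3)
R = 442 (R = -2 + 12*37 = -2 + 444 = 442)
A = -459 (A = (5/3 - ⅓*(-40)) - 474 = (5/3 + 40/3) - 474 = 15 - 474 = -459)
1/(R + (((1108 - 1*(-737)) + (-51 - 1*(-508))) + A)) = 1/(442 + (((1108 - 1*(-737)) + (-51 - 1*(-508))) - 459)) = 1/(442 + (((1108 + 737) + (-51 + 508)) - 459)) = 1/(442 + ((1845 + 457) - 459)) = 1/(442 + (2302 - 459)) = 1/(442 + 1843) = 1/2285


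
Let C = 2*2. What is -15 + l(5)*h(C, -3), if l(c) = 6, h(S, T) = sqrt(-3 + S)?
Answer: -9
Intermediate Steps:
C = 4
-15 + l(5)*h(C, -3) = -15 + 6*sqrt(-3 + 4) = -15 + 6*sqrt(1) = -15 + 6*1 = -15 + 6 = -9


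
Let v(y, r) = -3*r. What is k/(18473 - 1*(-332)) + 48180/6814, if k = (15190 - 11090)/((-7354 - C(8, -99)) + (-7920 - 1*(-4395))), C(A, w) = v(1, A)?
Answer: 196697447042/27818601317 ≈ 7.0707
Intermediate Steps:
C(A, w) = -3*A
k = -820/2171 (k = (15190 - 11090)/((-7354 - (-3)*8) + (-7920 - 1*(-4395))) = 4100/((-7354 - 1*(-24)) + (-7920 + 4395)) = 4100/((-7354 + 24) - 3525) = 4100/(-7330 - 3525) = 4100/(-10855) = 4100*(-1/10855) = -820/2171 ≈ -0.37771)
k/(18473 - 1*(-332)) + 48180/6814 = -820/(2171*(18473 - 1*(-332))) + 48180/6814 = -820/(2171*(18473 + 332)) + 48180*(1/6814) = -820/2171/18805 + 24090/3407 = -820/2171*1/18805 + 24090/3407 = -164/8165131 + 24090/3407 = 196697447042/27818601317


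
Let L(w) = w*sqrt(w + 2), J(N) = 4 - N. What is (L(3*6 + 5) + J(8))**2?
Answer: 12321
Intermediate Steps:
L(w) = w*sqrt(2 + w)
(L(3*6 + 5) + J(8))**2 = ((3*6 + 5)*sqrt(2 + (3*6 + 5)) + (4 - 1*8))**2 = ((18 + 5)*sqrt(2 + (18 + 5)) + (4 - 8))**2 = (23*sqrt(2 + 23) - 4)**2 = (23*sqrt(25) - 4)**2 = (23*5 - 4)**2 = (115 - 4)**2 = 111**2 = 12321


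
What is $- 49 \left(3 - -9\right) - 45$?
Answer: $-633$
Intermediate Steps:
$- 49 \left(3 - -9\right) - 45 = - 49 \left(3 + 9\right) - 45 = \left(-49\right) 12 - 45 = -588 - 45 = -633$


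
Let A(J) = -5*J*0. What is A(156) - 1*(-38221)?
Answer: 38221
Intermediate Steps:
A(J) = 0
A(156) - 1*(-38221) = 0 - 1*(-38221) = 0 + 38221 = 38221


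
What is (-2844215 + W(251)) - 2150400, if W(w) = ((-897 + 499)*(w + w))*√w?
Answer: -4994615 - 199796*√251 ≈ -8.1600e+6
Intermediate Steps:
W(w) = -796*w^(3/2) (W(w) = (-796*w)*√w = -796*w^(3/2))
(-2844215 + W(251)) - 2150400 = (-2844215 - 199796*√251) - 2150400 = -4994615 - 199796*√251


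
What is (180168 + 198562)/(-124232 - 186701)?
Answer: -378730/310933 ≈ -1.2180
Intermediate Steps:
(180168 + 198562)/(-124232 - 186701) = 378730/(-310933) = 378730*(-1/310933) = -378730/310933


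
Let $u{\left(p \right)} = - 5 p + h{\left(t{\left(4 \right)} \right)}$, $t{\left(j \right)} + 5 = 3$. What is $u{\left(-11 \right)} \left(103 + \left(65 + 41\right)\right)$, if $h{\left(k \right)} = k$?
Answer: $11077$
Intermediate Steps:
$t{\left(j \right)} = -2$ ($t{\left(j \right)} = -5 + 3 = -2$)
$u{\left(p \right)} = -2 - 5 p$ ($u{\left(p \right)} = - 5 p - 2 = -2 - 5 p$)
$u{\left(-11 \right)} \left(103 + \left(65 + 41\right)\right) = \left(-2 - -55\right) \left(103 + \left(65 + 41\right)\right) = \left(-2 + 55\right) \left(103 + 106\right) = 53 \cdot 209 = 11077$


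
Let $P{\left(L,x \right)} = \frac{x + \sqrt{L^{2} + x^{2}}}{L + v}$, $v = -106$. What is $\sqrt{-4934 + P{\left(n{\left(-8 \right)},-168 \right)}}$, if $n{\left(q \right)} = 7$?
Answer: $\frac{\sqrt{-5371278 - 77 \sqrt{577}}}{33} \approx 70.242 i$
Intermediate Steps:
$P{\left(L,x \right)} = \frac{x + \sqrt{L^{2} + x^{2}}}{-106 + L}$ ($P{\left(L,x \right)} = \frac{x + \sqrt{L^{2} + x^{2}}}{L - 106} = \frac{x + \sqrt{L^{2} + x^{2}}}{-106 + L}$)
$\sqrt{-4934 + P{\left(n{\left(-8 \right)},-168 \right)}} = \sqrt{-4934 + \frac{-168 + \sqrt{7^{2} + \left(-168\right)^{2}}}{-106 + 7}} = \sqrt{-4934 + \frac{-168 + \sqrt{49 + 28224}}{-99}} = \sqrt{-4934 - \frac{-168 + \sqrt{28273}}{99}} = \sqrt{-4934 - \frac{-168 + 7 \sqrt{577}}{99}} = \sqrt{-4934 + \left(\frac{56}{33} - \frac{7 \sqrt{577}}{99}\right)} = \sqrt{- \frac{162766}{33} - \frac{7 \sqrt{577}}{99}}$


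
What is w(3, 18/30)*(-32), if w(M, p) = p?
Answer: -96/5 ≈ -19.200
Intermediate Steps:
w(3, 18/30)*(-32) = (18/30)*(-32) = (18*(1/30))*(-32) = (⅗)*(-32) = -96/5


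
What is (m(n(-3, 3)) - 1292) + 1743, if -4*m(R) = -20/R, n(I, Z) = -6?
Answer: 2701/6 ≈ 450.17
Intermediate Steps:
m(R) = 5/R (m(R) = -(-5)/R = 5/R)
(m(n(-3, 3)) - 1292) + 1743 = (5/(-6) - 1292) + 1743 = (5*(-⅙) - 1292) + 1743 = (-⅚ - 1292) + 1743 = -7757/6 + 1743 = 2701/6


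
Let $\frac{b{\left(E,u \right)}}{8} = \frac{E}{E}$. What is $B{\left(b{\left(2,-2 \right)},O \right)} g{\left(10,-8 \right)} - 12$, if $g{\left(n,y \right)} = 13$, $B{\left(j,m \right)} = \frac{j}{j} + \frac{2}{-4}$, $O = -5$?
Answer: $- \frac{11}{2} \approx -5.5$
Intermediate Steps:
$b{\left(E,u \right)} = 8$ ($b{\left(E,u \right)} = 8 \frac{E}{E} = 8 \cdot 1 = 8$)
$B{\left(j,m \right)} = \frac{1}{2}$ ($B{\left(j,m \right)} = 1 + 2 \left(- \frac{1}{4}\right) = 1 - \frac{1}{2} = \frac{1}{2}$)
$B{\left(b{\left(2,-2 \right)},O \right)} g{\left(10,-8 \right)} - 12 = \frac{1}{2} \cdot 13 - 12 = \frac{13}{2} - 12 = - \frac{11}{2}$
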